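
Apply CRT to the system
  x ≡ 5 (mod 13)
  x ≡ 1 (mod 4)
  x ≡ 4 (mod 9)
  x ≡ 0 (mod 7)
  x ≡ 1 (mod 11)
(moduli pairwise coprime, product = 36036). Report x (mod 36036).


Product of moduli M = 13 · 4 · 9 · 7 · 11 = 36036.
Merge one congruence at a time:
  Start: x ≡ 5 (mod 13).
  Combine with x ≡ 1 (mod 4); new modulus lcm = 52.
    Write x = 5 + 13·t and substitute into x ≡ 1 (mod 4): 13·t ≡ 1 − 5 = -4 (mod 4).
    Reduce coefficients mod 4: 1·t ≡ 0 (mod 4).
    So t ≡ 0 (mod 4).
    Then x = 5 + 13·0 = 5, valid modulo lcm(13, 4) = 52: x ≡ 5 (mod 52).
  Combine with x ≡ 4 (mod 9); new modulus lcm = 468.
    Write x = 5 + 52·t and substitute into x ≡ 4 (mod 9): 52·t ≡ 4 − 5 = -1 (mod 9).
    Reduce coefficients mod 9: 7·t ≡ 8 (mod 9).
    The inverse of 7 mod 9 is 4 (since 7·4 = 28 = 3·9 + 1), so t ≡ 4·8 = 32 ≡ 5 (mod 9).
    Then x = 5 + 52·5 = 265, valid modulo lcm(52, 9) = 468: x ≡ 265 (mod 468).
  Combine with x ≡ 0 (mod 7); new modulus lcm = 3276.
    Write x = 265 + 468·t and substitute into x ≡ 0 (mod 7): 468·t ≡ 0 − 265 = -265 (mod 7).
    Reduce coefficients mod 7: 6·t ≡ 1 (mod 7).
    The inverse of 6 mod 7 is 6 (since 6·6 = 36 = 5·7 + 1), so t ≡ 6·1 = 6 ≡ 6 (mod 7).
    Then x = 265 + 468·6 = 3073, valid modulo lcm(468, 7) = 3276: x ≡ 3073 (mod 3276).
  Combine with x ≡ 1 (mod 11); new modulus lcm = 36036.
    Write x = 3073 + 3276·t and substitute into x ≡ 1 (mod 11): 3276·t ≡ 1 − 3073 = -3072 (mod 11).
    Reduce coefficients mod 11: 9·t ≡ 8 (mod 11).
    The inverse of 9 mod 11 is 5 (since 9·5 = 45 = 4·11 + 1), so t ≡ 5·8 = 40 ≡ 7 (mod 11).
    Then x = 3073 + 3276·7 = 26005, valid modulo lcm(3276, 11) = 36036: x ≡ 26005 (mod 36036).
Verify against each original: 26005 mod 13 = 5, 26005 mod 4 = 1, 26005 mod 9 = 4, 26005 mod 7 = 0, 26005 mod 11 = 1.

x ≡ 26005 (mod 36036).


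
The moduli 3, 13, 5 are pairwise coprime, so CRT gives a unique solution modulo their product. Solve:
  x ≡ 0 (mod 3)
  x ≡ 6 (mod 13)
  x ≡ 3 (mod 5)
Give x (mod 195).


Moduli 3, 13, 5 are pairwise coprime; by CRT there is a unique solution modulo M = 3 · 13 · 5 = 195.
Solve pairwise, accumulating the modulus:
  Start with x ≡ 0 (mod 3).
  Combine with x ≡ 6 (mod 13): since gcd(3, 13) = 1, we get a unique residue mod 39.
    Write x = 0 + 3·t and substitute into x ≡ 6 (mod 13): 3·t ≡ 6 − 0 = 6 (mod 13).
    The inverse of 3 mod 13 is 9 (since 3·9 = 27 = 2·13 + 1), so t ≡ 9·6 = 54 ≡ 2 (mod 13).
    Then x = 0 + 3·2 = 6, valid modulo lcm(3, 13) = 39: x ≡ 6 (mod 39).
  Combine with x ≡ 3 (mod 5): since gcd(39, 5) = 1, we get a unique residue mod 195.
    Write x = 6 + 39·t and substitute into x ≡ 3 (mod 5): 39·t ≡ 3 − 6 = -3 (mod 5).
    Reduce coefficients mod 5: 4·t ≡ 2 (mod 5).
    The inverse of 4 mod 5 is 4 (since 4·4 = 16 = 3·5 + 1), so t ≡ 4·2 = 8 ≡ 3 (mod 5).
    Then x = 6 + 39·3 = 123, valid modulo lcm(39, 5) = 195: x ≡ 123 (mod 195).
Verify: 123 mod 3 = 0 ✓, 123 mod 13 = 6 ✓, 123 mod 5 = 3 ✓.

x ≡ 123 (mod 195).


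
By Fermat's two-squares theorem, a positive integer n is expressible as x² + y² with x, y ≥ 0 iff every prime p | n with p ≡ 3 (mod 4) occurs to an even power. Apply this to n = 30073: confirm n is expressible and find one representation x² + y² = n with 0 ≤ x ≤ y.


Step 1: Factor n = 30073 = 17 · 29 · 61.
Step 2: Check the mod-4 condition on each prime factor: 17 ≡ 1 (mod 4), exponent 1; 29 ≡ 1 (mod 4), exponent 1; 61 ≡ 1 (mod 4), exponent 1.
All primes ≡ 3 (mod 4) appear to even exponent (or don't appear), so by the two-squares theorem n IS expressible as a sum of two squares.
Step 3: Build a representation. Here n = 17 · 29 · 61 is a product of primes ≡ 1 (mod 4). Each prime p ≡ 1 (mod 4) is itself a sum of two squares; find a² by testing p − a² for a perfect square:
  17: 17 − 1² = 16 = 4² ⇒ 17 = 1² + 4².
  29: 29 − 1² = 28, 29 − 2² = 25 = 5² ⇒ 29 = 2² + 5².
  61: 61 − 1² = 60, 61 − 2² = 57, 61 − 3² = 52, 61 − 4² = 45, 61 − 5² = 36 = 6² ⇒ 61 = 5² + 6².
  Combine using the Brahmagupta–Fibonacci identity (a² + b²)(c² + d²) = (ac − bd)² + (ad + bc)² = (ac + bd)² + (ad − bc)²:
  17 · 29 = 493: from (1² + 4²)(2² + 5²), take (1·2 − 4·5, 1·5 + 4·2) = (2 − 20, 5 + 8) = (-18, 13); dropping signs (only squares matter) gives (18, 13); check 18² + 13² = 324 + 169 = 493 ✓.
  493 · 61 = 30073: from (18² + 13²)(5² + 6²), take (18·5 − 13·6, 18·6 + 13·5) = (90 − 78, 108 + 65) = (12, 173); check 12² + 173² = 144 + 29929 = 30073 ✓.
Step 4: Order so x ≤ y and verify: 12² + 173² = 144 + 29929 = 30073 = n. ✓

n = 30073 = 12² + 173² (one valid representation with x ≤ y).


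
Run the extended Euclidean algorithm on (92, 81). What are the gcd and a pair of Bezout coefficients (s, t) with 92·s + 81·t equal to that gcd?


Euclidean algorithm on (92, 81) — divide until remainder is 0:
  92 = 1 · 81 + 11
  81 = 7 · 11 + 4
  11 = 2 · 4 + 3
  4 = 1 · 3 + 1
  3 = 3 · 1 + 0
gcd(92, 81) = 1.
Track Bezout coefficients alongside the remainders: start with r₀ = 92 = a·1 + b·0 (s = 1, t = 0) and r₁ = 81 = a·0 + b·1 (s = 0, t = 1); each new remainder r_{k+1} = r_{k-1} − q_k·r_k inherits s_{k+1} = s_{k-1} − q_k·s_k, t_{k+1} = t_{k-1} − q_k·t_k, so r_k = a·s_k + b·t_k at every step:
  q = 1: r = 11, s = 1 − 1·0 = 1, t = 0 − 1·1 = -1  (check: 92·1 + 81·(-1) = 11)
  q = 7: r = 4, s = 0 − 7·1 = -7, t = 1 − 7·(-1) = 8  (check: 92·(-7) + 81·8 = 4)
  q = 2: r = 3, s = 1 − 2·(-7) = 15, t = -1 − 2·8 = -17  (check: 92·15 + 81·(-17) = 3)
  q = 1: r = 1, s = -7 − 1·15 = -22, t = 8 − 1·(-17) = 25  (check: 92·(-22) + 81·25 = 1)
The row with r = 1 (the gcd) gives the Bezout coefficients s = -22, t = 25.
Result: 92 · (-22) + 81 · (25) = 1.

gcd(92, 81) = 1; s = -22, t = 25 (check: 92·(-22) + 81·25 = 1).


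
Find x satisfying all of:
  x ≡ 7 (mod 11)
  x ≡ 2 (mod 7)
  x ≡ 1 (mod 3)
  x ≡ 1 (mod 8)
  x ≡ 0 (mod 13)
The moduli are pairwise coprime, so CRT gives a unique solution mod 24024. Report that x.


Product of moduli M = 11 · 7 · 3 · 8 · 13 = 24024.
Merge one congruence at a time:
  Start: x ≡ 7 (mod 11).
  Combine with x ≡ 2 (mod 7); new modulus lcm = 77.
    Write x = 7 + 11·t and substitute into x ≡ 2 (mod 7): 11·t ≡ 2 − 7 = -5 (mod 7).
    Reduce coefficients mod 7: 4·t ≡ 2 (mod 7).
    The inverse of 4 mod 7 is 2 (since 4·2 = 8 = 1·7 + 1), so t ≡ 2·2 = 4 ≡ 4 (mod 7).
    Then x = 7 + 11·4 = 51, valid modulo lcm(11, 7) = 77: x ≡ 51 (mod 77).
  Combine with x ≡ 1 (mod 3); new modulus lcm = 231.
    Write x = 51 + 77·t and substitute into x ≡ 1 (mod 3): 77·t ≡ 1 − 51 = -50 (mod 3).
    Reduce coefficients mod 3: 2·t ≡ 1 (mod 3).
    The inverse of 2 mod 3 is 2 (since 2·2 = 4 = 1·3 + 1), so t ≡ 2·1 = 2 ≡ 2 (mod 3).
    Then x = 51 + 77·2 = 205, valid modulo lcm(77, 3) = 231: x ≡ 205 (mod 231).
  Combine with x ≡ 1 (mod 8); new modulus lcm = 1848.
    Write x = 205 + 231·t and substitute into x ≡ 1 (mod 8): 231·t ≡ 1 − 205 = -204 (mod 8).
    Reduce coefficients mod 8: 7·t ≡ 4 (mod 8).
    The inverse of 7 mod 8 is 7 (since 7·7 = 49 = 6·8 + 1), so t ≡ 7·4 = 28 ≡ 4 (mod 8).
    Then x = 205 + 231·4 = 1129, valid modulo lcm(231, 8) = 1848: x ≡ 1129 (mod 1848).
  Combine with x ≡ 0 (mod 13); new modulus lcm = 24024.
    Write x = 1129 + 1848·t and substitute into x ≡ 0 (mod 13): 1848·t ≡ 0 − 1129 = -1129 (mod 13).
    Reduce coefficients mod 13: 2·t ≡ 2 (mod 13).
    The inverse of 2 mod 13 is 7 (since 2·7 = 14 = 1·13 + 1), so t ≡ 7·2 = 14 ≡ 1 (mod 13).
    Then x = 1129 + 1848·1 = 2977, valid modulo lcm(1848, 13) = 24024: x ≡ 2977 (mod 24024).
Verify against each original: 2977 mod 11 = 7, 2977 mod 7 = 2, 2977 mod 3 = 1, 2977 mod 8 = 1, 2977 mod 13 = 0.

x ≡ 2977 (mod 24024).


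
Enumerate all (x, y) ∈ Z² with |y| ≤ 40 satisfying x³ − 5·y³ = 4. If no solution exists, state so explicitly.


The equation is x³ - 5y³ = 4. For fixed y, x³ = 5·y³ + 4, so a solution requires the RHS to be a perfect cube.
Strategy: iterate y from -40 to 40, compute RHS = 5·y³ + 4, and check whether it is a (positive or negative) perfect cube.
Check small values of y:
  y = 0: RHS = 4 is not a perfect cube.
  y = 1: RHS = 9 is not a perfect cube.
  y = -1: RHS = -1 = (-1)³ ⇒ x = -1 works.
  y = 2: RHS = 44 is not a perfect cube.
  y = -2: RHS = -36 is not a perfect cube.
  y = 3: RHS = 139 is not a perfect cube.
  y = -3: RHS = -131 is not a perfect cube.
Continuing the search up to |y| = 40 finds no further solutions beyond those listed.
Collected solutions: (-1, -1).

Solutions (with |y| ≤ 40): (-1, -1).


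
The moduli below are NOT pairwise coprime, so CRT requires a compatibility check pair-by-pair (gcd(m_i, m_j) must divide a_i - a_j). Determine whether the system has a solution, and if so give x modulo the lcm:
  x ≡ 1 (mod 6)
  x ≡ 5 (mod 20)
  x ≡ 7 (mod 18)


Moduli 6, 20, 18 are not pairwise coprime, so CRT works modulo lcm(m_i) when all pairwise compatibility conditions hold.
Pairwise compatibility: gcd(m_i, m_j) must divide a_i - a_j for every pair.
Merge one congruence at a time:
  Start: x ≡ 1 (mod 6).
  Combine with x ≡ 5 (mod 20): gcd(6, 20) = 2; 5 - 1 = 4, which IS divisible by 2, so compatible.
    Write x = 1 + 6·t and substitute into x ≡ 5 (mod 20): 6·t ≡ 5 − 1 = 4 (mod 20).
    Divide the congruence (and modulus) by g = 2: 3·t ≡ 2 (mod 10).
    The inverse of 3 mod 10 is 7 (since 3·7 = 21 = 2·10 + 1), so t ≡ 7·2 = 14 ≡ 4 (mod 10).
    Then x = 1 + 6·4 = 25, valid modulo lcm(6, 20) = 60: x ≡ 25 (mod 60).
  Combine with x ≡ 7 (mod 18): gcd(60, 18) = 6; 7 - 25 = -18, which IS divisible by 6, so compatible.
    Write x = 25 + 60·t and substitute into x ≡ 7 (mod 18): 60·t ≡ 7 − 25 = -18 (mod 18).
    Divide the congruence (and modulus) by g = 6: 10·t ≡ -3 (mod 3).
    Reduce coefficients mod 3: 1·t ≡ 0 (mod 3).
    So t ≡ 0 (mod 3).
    Then x = 25 + 60·0 = 25, valid modulo lcm(60, 18) = 180: x ≡ 25 (mod 180).
Verify: 25 mod 6 = 1, 25 mod 20 = 5, 25 mod 18 = 7.

x ≡ 25 (mod 180).


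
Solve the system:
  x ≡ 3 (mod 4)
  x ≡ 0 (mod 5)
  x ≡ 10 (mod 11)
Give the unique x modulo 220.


Moduli 4, 5, 11 are pairwise coprime; by CRT there is a unique solution modulo M = 4 · 5 · 11 = 220.
Solve pairwise, accumulating the modulus:
  Start with x ≡ 3 (mod 4).
  Combine with x ≡ 0 (mod 5): since gcd(4, 5) = 1, we get a unique residue mod 20.
    Write x = 3 + 4·t and substitute into x ≡ 0 (mod 5): 4·t ≡ 0 − 3 = -3 (mod 5).
    Reduce coefficients mod 5: 4·t ≡ 2 (mod 5).
    The inverse of 4 mod 5 is 4 (since 4·4 = 16 = 3·5 + 1), so t ≡ 4·2 = 8 ≡ 3 (mod 5).
    Then x = 3 + 4·3 = 15, valid modulo lcm(4, 5) = 20: x ≡ 15 (mod 20).
  Combine with x ≡ 10 (mod 11): since gcd(20, 11) = 1, we get a unique residue mod 220.
    Write x = 15 + 20·t and substitute into x ≡ 10 (mod 11): 20·t ≡ 10 − 15 = -5 (mod 11).
    Reduce coefficients mod 11: 9·t ≡ 6 (mod 11).
    The inverse of 9 mod 11 is 5 (since 9·5 = 45 = 4·11 + 1), so t ≡ 5·6 = 30 ≡ 8 (mod 11).
    Then x = 15 + 20·8 = 175, valid modulo lcm(20, 11) = 220: x ≡ 175 (mod 220).
Verify: 175 mod 4 = 3 ✓, 175 mod 5 = 0 ✓, 175 mod 11 = 10 ✓.

x ≡ 175 (mod 220).


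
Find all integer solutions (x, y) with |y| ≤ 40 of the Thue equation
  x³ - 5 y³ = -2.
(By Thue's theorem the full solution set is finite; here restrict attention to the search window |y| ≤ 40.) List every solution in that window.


The equation is x³ - 5y³ = -2. For fixed y, x³ = 5·y³ − 2, so a solution requires the RHS to be a perfect cube.
Strategy: iterate y from -40 to 40, compute RHS = 5·y³ − 2, and check whether it is a (positive or negative) perfect cube.
Check small values of y:
  y = 0: RHS = -2 is not a perfect cube.
  y = 1: RHS = 3 is not a perfect cube.
  y = -1: RHS = -7 is not a perfect cube.
  y = 2: RHS = 38 is not a perfect cube.
  y = -2: RHS = -42 is not a perfect cube.
  y = 3: RHS = 133 is not a perfect cube.
  y = -3: RHS = -137 is not a perfect cube.
Continuing the search up to |y| = 40 finds no solutions either.
No (x, y) in the scanned range satisfies the equation.

No integer solutions with |y| ≤ 40.


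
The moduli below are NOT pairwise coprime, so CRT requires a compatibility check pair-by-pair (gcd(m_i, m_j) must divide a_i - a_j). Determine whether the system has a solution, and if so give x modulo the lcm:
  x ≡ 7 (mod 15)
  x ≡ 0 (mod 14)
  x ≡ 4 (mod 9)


Moduli 15, 14, 9 are not pairwise coprime, so CRT works modulo lcm(m_i) when all pairwise compatibility conditions hold.
Pairwise compatibility: gcd(m_i, m_j) must divide a_i - a_j for every pair.
Merge one congruence at a time:
  Start: x ≡ 7 (mod 15).
  Combine with x ≡ 0 (mod 14): gcd(15, 14) = 1; 0 - 7 = -7, which IS divisible by 1, so compatible.
    Write x = 7 + 15·t and substitute into x ≡ 0 (mod 14): 15·t ≡ 0 − 7 = -7 (mod 14).
    Reduce coefficients mod 14: 1·t ≡ 7 (mod 14).
    So t ≡ 7 (mod 14).
    Then x = 7 + 15·7 = 112, valid modulo lcm(15, 14) = 210: x ≡ 112 (mod 210).
  Combine with x ≡ 4 (mod 9): gcd(210, 9) = 3; 4 - 112 = -108, which IS divisible by 3, so compatible.
    Write x = 112 + 210·t and substitute into x ≡ 4 (mod 9): 210·t ≡ 4 − 112 = -108 (mod 9).
    Divide the congruence (and modulus) by g = 3: 70·t ≡ -36 (mod 3).
    Reduce coefficients mod 3: 1·t ≡ 0 (mod 3).
    So t ≡ 0 (mod 3).
    Then x = 112 + 210·0 = 112, valid modulo lcm(210, 9) = 630: x ≡ 112 (mod 630).
Verify: 112 mod 15 = 7, 112 mod 14 = 0, 112 mod 9 = 4.

x ≡ 112 (mod 630).


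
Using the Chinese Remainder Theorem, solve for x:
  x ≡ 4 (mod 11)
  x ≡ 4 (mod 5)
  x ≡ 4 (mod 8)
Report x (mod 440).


Moduli 11, 5, 8 are pairwise coprime; by CRT there is a unique solution modulo M = 11 · 5 · 8 = 440.
Solve pairwise, accumulating the modulus:
  Start with x ≡ 4 (mod 11).
  Combine with x ≡ 4 (mod 5): since gcd(11, 5) = 1, we get a unique residue mod 55.
    Write x = 4 + 11·t and substitute into x ≡ 4 (mod 5): 11·t ≡ 4 − 4 = 0 (mod 5).
    Reduce coefficients mod 5: 1·t ≡ 0 (mod 5).
    So t ≡ 0 (mod 5).
    Then x = 4 + 11·0 = 4, valid modulo lcm(11, 5) = 55: x ≡ 4 (mod 55).
  Combine with x ≡ 4 (mod 8): since gcd(55, 8) = 1, we get a unique residue mod 440.
    Write x = 4 + 55·t and substitute into x ≡ 4 (mod 8): 55·t ≡ 4 − 4 = 0 (mod 8).
    Reduce coefficients mod 8: 7·t ≡ 0 (mod 8).
    The inverse of 7 mod 8 is 7 (since 7·7 = 49 = 6·8 + 1), so t ≡ 7·0 = 0 ≡ 0 (mod 8).
    Then x = 4 + 55·0 = 4, valid modulo lcm(55, 8) = 440: x ≡ 4 (mod 440).
Verify: 4 mod 11 = 4 ✓, 4 mod 5 = 4 ✓, 4 mod 8 = 4 ✓.

x ≡ 4 (mod 440).


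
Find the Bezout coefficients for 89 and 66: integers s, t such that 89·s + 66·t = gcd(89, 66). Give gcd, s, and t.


Euclidean algorithm on (89, 66) — divide until remainder is 0:
  89 = 1 · 66 + 23
  66 = 2 · 23 + 20
  23 = 1 · 20 + 3
  20 = 6 · 3 + 2
  3 = 1 · 2 + 1
  2 = 2 · 1 + 0
gcd(89, 66) = 1.
Track Bezout coefficients alongside the remainders: start with r₀ = 89 = a·1 + b·0 (s = 1, t = 0) and r₁ = 66 = a·0 + b·1 (s = 0, t = 1); each new remainder r_{k+1} = r_{k-1} − q_k·r_k inherits s_{k+1} = s_{k-1} − q_k·s_k, t_{k+1} = t_{k-1} − q_k·t_k, so r_k = a·s_k + b·t_k at every step:
  q = 1: r = 23, s = 1 − 1·0 = 1, t = 0 − 1·1 = -1  (check: 89·1 + 66·(-1) = 23)
  q = 2: r = 20, s = 0 − 2·1 = -2, t = 1 − 2·(-1) = 3  (check: 89·(-2) + 66·3 = 20)
  q = 1: r = 3, s = 1 − 1·(-2) = 3, t = -1 − 1·3 = -4  (check: 89·3 + 66·(-4) = 3)
  q = 6: r = 2, s = -2 − 6·3 = -20, t = 3 − 6·(-4) = 27  (check: 89·(-20) + 66·27 = 2)
  q = 1: r = 1, s = 3 − 1·(-20) = 23, t = -4 − 1·27 = -31  (check: 89·23 + 66·(-31) = 1)
The row with r = 1 (the gcd) gives the Bezout coefficients s = 23, t = -31.
Result: 89 · (23) + 66 · (-31) = 1.

gcd(89, 66) = 1; s = 23, t = -31 (check: 89·23 + 66·(-31) = 1).


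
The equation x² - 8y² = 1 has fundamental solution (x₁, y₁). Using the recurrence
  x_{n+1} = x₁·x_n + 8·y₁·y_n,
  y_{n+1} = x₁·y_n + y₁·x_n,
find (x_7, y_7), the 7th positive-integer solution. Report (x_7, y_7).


Step 1: Find the fundamental solution (x₁, y₁) of x² - 8y² = 1.
  Expand √8 as a continued fraction. a₀ = ⌊√8⌋ = 2; iterate m_{k+1} = d_k·a_k − m_k, d_{k+1} = (8 − m_{k+1}²)/d_k, a_{k+1} = ⌊(a₀ + m_{k+1})/d_{k+1}⌋ (starting m₀ = 0, d₀ = 1), with convergents p_k = a_k·p_{k-1} + p_{k-2}, q_k = a_k·q_{k-1} + q_{k-2} (p₋₁ = 1, q₋₁ = 0):
  k = 0: a₀ = 2; p₀/q₀ = 2/1; p₀² − 8·q₀² = 4 − 8 = -4.
  k = 1: m = 2, d = 4, a = ⌊(2 + 2)/4⌋ = 1; p/q = (1·2 + 1)/(1·1 + 0) = 3/1; p² − 8·q² = 9 − 8 = 1.
  The first convergent with p² − 8·q² = 1 gives the fundamental solution (x₁, y₁) = (3, 1).
Step 2: Apply the recurrence (x_{n+1}, y_{n+1}) = (x₁x_n + 8y₁y_n, x₁y_n + y₁x_n) repeatedly.
  From (x_1, y_1) = (3, 1): x_2 = 3·3 + 8·1·1 = 17; y_2 = 3·1 + 1·3 = 6.
  From (x_2, y_2) = (17, 6): x_3 = 3·17 + 8·1·6 = 99; y_3 = 3·6 + 1·17 = 35.
  From (x_3, y_3) = (99, 35): x_4 = 3·99 + 8·1·35 = 577; y_4 = 3·35 + 1·99 = 204.
  From (x_4, y_4) = (577, 204): x_5 = 3·577 + 8·1·204 = 3363; y_5 = 3·204 + 1·577 = 1189.
  From (x_5, y_5) = (3363, 1189): x_6 = 3·3363 + 8·1·1189 = 19601; y_6 = 3·1189 + 1·3363 = 6930.
  From (x_6, y_6) = (19601, 6930): x_7 = 3·19601 + 8·1·6930 = 114243; y_7 = 3·6930 + 1·19601 = 40391.
Step 3: Verify x_7² - 8·y_7² = 13051463049 - 13051463048 = 1 (should be 1). ✓

(x_1, y_1) = (3, 1); (x_7, y_7) = (114243, 40391).


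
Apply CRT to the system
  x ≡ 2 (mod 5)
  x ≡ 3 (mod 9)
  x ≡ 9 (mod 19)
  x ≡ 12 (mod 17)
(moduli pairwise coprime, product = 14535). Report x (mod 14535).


Product of moduli M = 5 · 9 · 19 · 17 = 14535.
Merge one congruence at a time:
  Start: x ≡ 2 (mod 5).
  Combine with x ≡ 3 (mod 9); new modulus lcm = 45.
    Write x = 2 + 5·t and substitute into x ≡ 3 (mod 9): 5·t ≡ 3 − 2 = 1 (mod 9).
    The inverse of 5 mod 9 is 2 (since 5·2 = 10 = 1·9 + 1), so t ≡ 2·1 = 2 ≡ 2 (mod 9).
    Then x = 2 + 5·2 = 12, valid modulo lcm(5, 9) = 45: x ≡ 12 (mod 45).
  Combine with x ≡ 9 (mod 19); new modulus lcm = 855.
    Write x = 12 + 45·t and substitute into x ≡ 9 (mod 19): 45·t ≡ 9 − 12 = -3 (mod 19).
    Reduce coefficients mod 19: 7·t ≡ 16 (mod 19).
    The inverse of 7 mod 19 is 11 (since 7·11 = 77 = 4·19 + 1), so t ≡ 11·16 = 176 ≡ 5 (mod 19).
    Then x = 12 + 45·5 = 237, valid modulo lcm(45, 19) = 855: x ≡ 237 (mod 855).
  Combine with x ≡ 12 (mod 17); new modulus lcm = 14535.
    Write x = 237 + 855·t and substitute into x ≡ 12 (mod 17): 855·t ≡ 12 − 237 = -225 (mod 17).
    Reduce coefficients mod 17: 5·t ≡ 13 (mod 17).
    The inverse of 5 mod 17 is 7 (since 5·7 = 35 = 2·17 + 1), so t ≡ 7·13 = 91 ≡ 6 (mod 17).
    Then x = 237 + 855·6 = 5367, valid modulo lcm(855, 17) = 14535: x ≡ 5367 (mod 14535).
Verify against each original: 5367 mod 5 = 2, 5367 mod 9 = 3, 5367 mod 19 = 9, 5367 mod 17 = 12.

x ≡ 5367 (mod 14535).


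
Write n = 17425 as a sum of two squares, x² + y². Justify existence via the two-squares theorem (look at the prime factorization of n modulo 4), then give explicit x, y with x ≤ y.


Step 1: Factor n = 17425 = 5^2 · 17 · 41.
Step 2: Check the mod-4 condition on each prime factor: 5 ≡ 1 (mod 4), exponent 2; 17 ≡ 1 (mod 4), exponent 1; 41 ≡ 1 (mod 4), exponent 1.
All primes ≡ 3 (mod 4) appear to even exponent (or don't appear), so by the two-squares theorem n IS expressible as a sum of two squares.
Step 3: Build a representation. Group n = k² · m with k = 5 and m = 17 · 41 = 697 (a product of primes ≡ 1 (mod 4)); a representation of m scales to one of n via (k·x)² + (k·y)² = k²(x² + y²). Each prime p ≡ 1 (mod 4) is itself a sum of two squares; find a² by testing p − a² for a perfect square:
  17: 17 − 1² = 16 = 4² ⇒ 17 = 1² + 4².
  41: 41 − 1² = 40, 41 − 2² = 37, 41 − 3² = 32, 41 − 4² = 25 = 5² ⇒ 41 = 4² + 5².
  Combine using the Brahmagupta–Fibonacci identity (a² + b²)(c² + d²) = (ac − bd)² + (ad + bc)² = (ac + bd)² + (ad − bc)²:
  17 · 41 = 697: from (1² + 4²)(4² + 5²), take (1·4 − 4·5, 1·5 + 4·4) = (4 − 20, 5 + 16) = (-16, 21); dropping signs (only squares matter) gives (16, 21); check 16² + 21² = 256 + 441 = 697 ✓.
  Scale by k = 5: (5·16, 5·21) = (80, 105).
Step 4: Order so x ≤ y and verify: 80² + 105² = 6400 + 11025 = 17425 = n. ✓

n = 17425 = 80² + 105² (one valid representation with x ≤ y).


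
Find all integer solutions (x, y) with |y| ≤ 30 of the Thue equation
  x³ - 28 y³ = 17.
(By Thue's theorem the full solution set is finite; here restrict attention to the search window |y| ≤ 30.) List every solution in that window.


The equation is x³ - 28y³ = 17. For fixed y, x³ = 28·y³ + 17, so a solution requires the RHS to be a perfect cube.
Strategy: iterate y from -30 to 30, compute RHS = 28·y³ + 17, and check whether it is a (positive or negative) perfect cube.
Check small values of y:
  y = 0: RHS = 17 is not a perfect cube.
  y = 1: RHS = 45 is not a perfect cube.
  y = -1: RHS = -11 is not a perfect cube.
  y = 2: RHS = 241 is not a perfect cube.
  y = -2: RHS = -207 is not a perfect cube.
  y = 3: RHS = 773 is not a perfect cube.
  y = -3: RHS = -739 is not a perfect cube.
Continuing the search up to |y| = 30 finds no solutions either.
No (x, y) in the scanned range satisfies the equation.

No integer solutions with |y| ≤ 30.


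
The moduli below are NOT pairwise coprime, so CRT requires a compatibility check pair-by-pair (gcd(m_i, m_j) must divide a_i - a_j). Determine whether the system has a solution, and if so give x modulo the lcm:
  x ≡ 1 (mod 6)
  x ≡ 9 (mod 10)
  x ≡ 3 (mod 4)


Moduli 6, 10, 4 are not pairwise coprime, so CRT works modulo lcm(m_i) when all pairwise compatibility conditions hold.
Pairwise compatibility: gcd(m_i, m_j) must divide a_i - a_j for every pair.
Merge one congruence at a time:
  Start: x ≡ 1 (mod 6).
  Combine with x ≡ 9 (mod 10): gcd(6, 10) = 2; 9 - 1 = 8, which IS divisible by 2, so compatible.
    Write x = 1 + 6·t and substitute into x ≡ 9 (mod 10): 6·t ≡ 9 − 1 = 8 (mod 10).
    Divide the congruence (and modulus) by g = 2: 3·t ≡ 4 (mod 5).
    The inverse of 3 mod 5 is 2 (since 3·2 = 6 = 1·5 + 1), so t ≡ 2·4 = 8 ≡ 3 (mod 5).
    Then x = 1 + 6·3 = 19, valid modulo lcm(6, 10) = 30: x ≡ 19 (mod 30).
  Combine with x ≡ 3 (mod 4): gcd(30, 4) = 2; 3 - 19 = -16, which IS divisible by 2, so compatible.
    Write x = 19 + 30·t and substitute into x ≡ 3 (mod 4): 30·t ≡ 3 − 19 = -16 (mod 4).
    Divide the congruence (and modulus) by g = 2: 15·t ≡ -8 (mod 2).
    Reduce coefficients mod 2: 1·t ≡ 0 (mod 2).
    So t ≡ 0 (mod 2).
    Then x = 19 + 30·0 = 19, valid modulo lcm(30, 4) = 60: x ≡ 19 (mod 60).
Verify: 19 mod 6 = 1, 19 mod 10 = 9, 19 mod 4 = 3.

x ≡ 19 (mod 60).


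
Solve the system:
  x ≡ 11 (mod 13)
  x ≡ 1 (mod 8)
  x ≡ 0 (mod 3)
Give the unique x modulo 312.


Moduli 13, 8, 3 are pairwise coprime; by CRT there is a unique solution modulo M = 13 · 8 · 3 = 312.
Solve pairwise, accumulating the modulus:
  Start with x ≡ 11 (mod 13).
  Combine with x ≡ 1 (mod 8): since gcd(13, 8) = 1, we get a unique residue mod 104.
    Write x = 11 + 13·t and substitute into x ≡ 1 (mod 8): 13·t ≡ 1 − 11 = -10 (mod 8).
    Reduce coefficients mod 8: 5·t ≡ 6 (mod 8).
    The inverse of 5 mod 8 is 5 (since 5·5 = 25 = 3·8 + 1), so t ≡ 5·6 = 30 ≡ 6 (mod 8).
    Then x = 11 + 13·6 = 89, valid modulo lcm(13, 8) = 104: x ≡ 89 (mod 104).
  Combine with x ≡ 0 (mod 3): since gcd(104, 3) = 1, we get a unique residue mod 312.
    Write x = 89 + 104·t and substitute into x ≡ 0 (mod 3): 104·t ≡ 0 − 89 = -89 (mod 3).
    Reduce coefficients mod 3: 2·t ≡ 1 (mod 3).
    The inverse of 2 mod 3 is 2 (since 2·2 = 4 = 1·3 + 1), so t ≡ 2·1 = 2 ≡ 2 (mod 3).
    Then x = 89 + 104·2 = 297, valid modulo lcm(104, 3) = 312: x ≡ 297 (mod 312).
Verify: 297 mod 13 = 11 ✓, 297 mod 8 = 1 ✓, 297 mod 3 = 0 ✓.

x ≡ 297 (mod 312).


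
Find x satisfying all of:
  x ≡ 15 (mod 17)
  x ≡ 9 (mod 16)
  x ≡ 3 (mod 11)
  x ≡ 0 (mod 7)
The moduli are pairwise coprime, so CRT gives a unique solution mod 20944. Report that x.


Product of moduli M = 17 · 16 · 11 · 7 = 20944.
Merge one congruence at a time:
  Start: x ≡ 15 (mod 17).
  Combine with x ≡ 9 (mod 16); new modulus lcm = 272.
    Write x = 15 + 17·t and substitute into x ≡ 9 (mod 16): 17·t ≡ 9 − 15 = -6 (mod 16).
    Reduce coefficients mod 16: 1·t ≡ 10 (mod 16).
    So t ≡ 10 (mod 16).
    Then x = 15 + 17·10 = 185, valid modulo lcm(17, 16) = 272: x ≡ 185 (mod 272).
  Combine with x ≡ 3 (mod 11); new modulus lcm = 2992.
    Write x = 185 + 272·t and substitute into x ≡ 3 (mod 11): 272·t ≡ 3 − 185 = -182 (mod 11).
    Reduce coefficients mod 11: 8·t ≡ 5 (mod 11).
    The inverse of 8 mod 11 is 7 (since 8·7 = 56 = 5·11 + 1), so t ≡ 7·5 = 35 ≡ 2 (mod 11).
    Then x = 185 + 272·2 = 729, valid modulo lcm(272, 11) = 2992: x ≡ 729 (mod 2992).
  Combine with x ≡ 0 (mod 7); new modulus lcm = 20944.
    Write x = 729 + 2992·t and substitute into x ≡ 0 (mod 7): 2992·t ≡ 0 − 729 = -729 (mod 7).
    Reduce coefficients mod 7: 3·t ≡ 6 (mod 7).
    The inverse of 3 mod 7 is 5 (since 3·5 = 15 = 2·7 + 1), so t ≡ 5·6 = 30 ≡ 2 (mod 7).
    Then x = 729 + 2992·2 = 6713, valid modulo lcm(2992, 7) = 20944: x ≡ 6713 (mod 20944).
Verify against each original: 6713 mod 17 = 15, 6713 mod 16 = 9, 6713 mod 11 = 3, 6713 mod 7 = 0.

x ≡ 6713 (mod 20944).


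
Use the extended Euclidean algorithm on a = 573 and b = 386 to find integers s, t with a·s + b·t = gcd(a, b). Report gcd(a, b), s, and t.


Euclidean algorithm on (573, 386) — divide until remainder is 0:
  573 = 1 · 386 + 187
  386 = 2 · 187 + 12
  187 = 15 · 12 + 7
  12 = 1 · 7 + 5
  7 = 1 · 5 + 2
  5 = 2 · 2 + 1
  2 = 2 · 1 + 0
gcd(573, 386) = 1.
Track Bezout coefficients alongside the remainders: start with r₀ = 573 = a·1 + b·0 (s = 1, t = 0) and r₁ = 386 = a·0 + b·1 (s = 0, t = 1); each new remainder r_{k+1} = r_{k-1} − q_k·r_k inherits s_{k+1} = s_{k-1} − q_k·s_k, t_{k+1} = t_{k-1} − q_k·t_k, so r_k = a·s_k + b·t_k at every step:
  q = 1: r = 187, s = 1 − 1·0 = 1, t = 0 − 1·1 = -1  (check: 573·1 + 386·(-1) = 187)
  q = 2: r = 12, s = 0 − 2·1 = -2, t = 1 − 2·(-1) = 3  (check: 573·(-2) + 386·3 = 12)
  q = 15: r = 7, s = 1 − 15·(-2) = 31, t = -1 − 15·3 = -46  (check: 573·31 + 386·(-46) = 7)
  q = 1: r = 5, s = -2 − 1·31 = -33, t = 3 − 1·(-46) = 49  (check: 573·(-33) + 386·49 = 5)
  q = 1: r = 2, s = 31 − 1·(-33) = 64, t = -46 − 1·49 = -95  (check: 573·64 + 386·(-95) = 2)
  q = 2: r = 1, s = -33 − 2·64 = -161, t = 49 − 2·(-95) = 239  (check: 573·(-161) + 386·239 = 1)
The row with r = 1 (the gcd) gives the Bezout coefficients s = -161, t = 239.
Result: 573 · (-161) + 386 · (239) = 1.

gcd(573, 386) = 1; s = -161, t = 239 (check: 573·(-161) + 386·239 = 1).


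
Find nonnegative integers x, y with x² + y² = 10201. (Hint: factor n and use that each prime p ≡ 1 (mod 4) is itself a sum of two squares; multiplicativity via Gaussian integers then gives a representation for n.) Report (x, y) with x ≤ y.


Step 1: Factor n = 10201 = 101^2.
Step 2: Check the mod-4 condition on each prime factor: 101 ≡ 1 (mod 4), exponent 2.
All primes ≡ 3 (mod 4) appear to even exponent (or don't appear), so by the two-squares theorem n IS expressible as a sum of two squares.
Step 3: Build a representation. Here n = 101 · 101 is a product of primes ≡ 1 (mod 4). Each prime p ≡ 1 (mod 4) is itself a sum of two squares; find a² by testing p − a² for a perfect square:
  101: 101 − 1² = 100 = 10² ⇒ 101 = 1² + 10².
  Combine using the Brahmagupta–Fibonacci identity (a² + b²)(c² + d²) = (ac − bd)² + (ad + bc)² = (ac + bd)² + (ad − bc)²:
  101 · 101 = 10201: from (1² + 10²)(1² + 10²), take (1·1 − 10·10, 1·10 + 10·1) = (1 − 100, 10 + 10) = (-99, 20); dropping signs (only squares matter) gives (99, 20); check 99² + 20² = 9801 + 400 = 10201 ✓.
Step 4: Order so x ≤ y and verify: 20² + 99² = 400 + 9801 = 10201 = n. ✓

n = 10201 = 20² + 99² (one valid representation with x ≤ y).


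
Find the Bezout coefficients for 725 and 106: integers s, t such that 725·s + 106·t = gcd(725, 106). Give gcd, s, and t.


Euclidean algorithm on (725, 106) — divide until remainder is 0:
  725 = 6 · 106 + 89
  106 = 1 · 89 + 17
  89 = 5 · 17 + 4
  17 = 4 · 4 + 1
  4 = 4 · 1 + 0
gcd(725, 106) = 1.
Track Bezout coefficients alongside the remainders: start with r₀ = 725 = a·1 + b·0 (s = 1, t = 0) and r₁ = 106 = a·0 + b·1 (s = 0, t = 1); each new remainder r_{k+1} = r_{k-1} − q_k·r_k inherits s_{k+1} = s_{k-1} − q_k·s_k, t_{k+1} = t_{k-1} − q_k·t_k, so r_k = a·s_k + b·t_k at every step:
  q = 6: r = 89, s = 1 − 6·0 = 1, t = 0 − 6·1 = -6  (check: 725·1 + 106·(-6) = 89)
  q = 1: r = 17, s = 0 − 1·1 = -1, t = 1 − 1·(-6) = 7  (check: 725·(-1) + 106·7 = 17)
  q = 5: r = 4, s = 1 − 5·(-1) = 6, t = -6 − 5·7 = -41  (check: 725·6 + 106·(-41) = 4)
  q = 4: r = 1, s = -1 − 4·6 = -25, t = 7 − 4·(-41) = 171  (check: 725·(-25) + 106·171 = 1)
The row with r = 1 (the gcd) gives the Bezout coefficients s = -25, t = 171.
Result: 725 · (-25) + 106 · (171) = 1.

gcd(725, 106) = 1; s = -25, t = 171 (check: 725·(-25) + 106·171 = 1).


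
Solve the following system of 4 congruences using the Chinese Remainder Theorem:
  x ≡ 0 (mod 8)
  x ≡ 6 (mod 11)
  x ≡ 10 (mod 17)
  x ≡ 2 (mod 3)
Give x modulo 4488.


Product of moduli M = 8 · 11 · 17 · 3 = 4488.
Merge one congruence at a time:
  Start: x ≡ 0 (mod 8).
  Combine with x ≡ 6 (mod 11); new modulus lcm = 88.
    Write x = 0 + 8·t and substitute into x ≡ 6 (mod 11): 8·t ≡ 6 − 0 = 6 (mod 11).
    The inverse of 8 mod 11 is 7 (since 8·7 = 56 = 5·11 + 1), so t ≡ 7·6 = 42 ≡ 9 (mod 11).
    Then x = 0 + 8·9 = 72, valid modulo lcm(8, 11) = 88: x ≡ 72 (mod 88).
  Combine with x ≡ 10 (mod 17); new modulus lcm = 1496.
    Write x = 72 + 88·t and substitute into x ≡ 10 (mod 17): 88·t ≡ 10 − 72 = -62 (mod 17).
    Reduce coefficients mod 17: 3·t ≡ 6 (mod 17).
    The inverse of 3 mod 17 is 6 (since 3·6 = 18 = 1·17 + 1), so t ≡ 6·6 = 36 ≡ 2 (mod 17).
    Then x = 72 + 88·2 = 248, valid modulo lcm(88, 17) = 1496: x ≡ 248 (mod 1496).
  Combine with x ≡ 2 (mod 3); new modulus lcm = 4488.
    Write x = 248 + 1496·t and substitute into x ≡ 2 (mod 3): 1496·t ≡ 2 − 248 = -246 (mod 3).
    Reduce coefficients mod 3: 2·t ≡ 0 (mod 3).
    The inverse of 2 mod 3 is 2 (since 2·2 = 4 = 1·3 + 1), so t ≡ 2·0 = 0 ≡ 0 (mod 3).
    Then x = 248 + 1496·0 = 248, valid modulo lcm(1496, 3) = 4488: x ≡ 248 (mod 4488).
Verify against each original: 248 mod 8 = 0, 248 mod 11 = 6, 248 mod 17 = 10, 248 mod 3 = 2.

x ≡ 248 (mod 4488).


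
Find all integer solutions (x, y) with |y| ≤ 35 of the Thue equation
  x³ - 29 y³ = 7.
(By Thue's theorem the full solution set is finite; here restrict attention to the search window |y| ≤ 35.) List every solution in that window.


The equation is x³ - 29y³ = 7. For fixed y, x³ = 29·y³ + 7, so a solution requires the RHS to be a perfect cube.
Strategy: iterate y from -35 to 35, compute RHS = 29·y³ + 7, and check whether it is a (positive or negative) perfect cube.
Check small values of y:
  y = 0: RHS = 7 is not a perfect cube.
  y = 1: RHS = 36 is not a perfect cube.
  y = -1: RHS = -22 is not a perfect cube.
  y = 2: RHS = 239 is not a perfect cube.
  y = -2: RHS = -225 is not a perfect cube.
  y = 3: RHS = 790 is not a perfect cube.
  y = -3: RHS = -776 is not a perfect cube.
Continuing the search up to |y| = 35 finds no solutions either.
No (x, y) in the scanned range satisfies the equation.

No integer solutions with |y| ≤ 35.


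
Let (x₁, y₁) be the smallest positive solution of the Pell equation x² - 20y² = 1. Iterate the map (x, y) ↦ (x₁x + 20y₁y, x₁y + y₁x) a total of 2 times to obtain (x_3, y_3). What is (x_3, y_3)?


Step 1: Find the fundamental solution (x₁, y₁) of x² - 20y² = 1.
  Expand √20 as a continued fraction. a₀ = ⌊√20⌋ = 4; iterate m_{k+1} = d_k·a_k − m_k, d_{k+1} = (20 − m_{k+1}²)/d_k, a_{k+1} = ⌊(a₀ + m_{k+1})/d_{k+1}⌋ (starting m₀ = 0, d₀ = 1), with convergents p_k = a_k·p_{k-1} + p_{k-2}, q_k = a_k·q_{k-1} + q_{k-2} (p₋₁ = 1, q₋₁ = 0):
  k = 0: a₀ = 4; p₀/q₀ = 4/1; p₀² − 20·q₀² = 16 − 20 = -4.
  k = 1: m = 4, d = 4, a = ⌊(4 + 4)/4⌋ = 2; p/q = (2·4 + 1)/(2·1 + 0) = 9/2; p² − 20·q² = 81 − 80 = 1.
  The first convergent with p² − 20·q² = 1 gives the fundamental solution (x₁, y₁) = (9, 2).
Step 2: Apply the recurrence (x_{n+1}, y_{n+1}) = (x₁x_n + 20y₁y_n, x₁y_n + y₁x_n) repeatedly.
  From (x_1, y_1) = (9, 2): x_2 = 9·9 + 20·2·2 = 161; y_2 = 9·2 + 2·9 = 36.
  From (x_2, y_2) = (161, 36): x_3 = 9·161 + 20·2·36 = 2889; y_3 = 9·36 + 2·161 = 646.
Step 3: Verify x_3² - 20·y_3² = 8346321 - 8346320 = 1 (should be 1). ✓

(x_1, y_1) = (9, 2); (x_3, y_3) = (2889, 646).


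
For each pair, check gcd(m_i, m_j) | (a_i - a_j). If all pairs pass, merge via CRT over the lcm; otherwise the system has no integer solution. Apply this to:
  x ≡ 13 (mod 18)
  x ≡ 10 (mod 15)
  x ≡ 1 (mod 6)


Moduli 18, 15, 6 are not pairwise coprime, so CRT works modulo lcm(m_i) when all pairwise compatibility conditions hold.
Pairwise compatibility: gcd(m_i, m_j) must divide a_i - a_j for every pair.
Merge one congruence at a time:
  Start: x ≡ 13 (mod 18).
  Combine with x ≡ 10 (mod 15): gcd(18, 15) = 3; 10 - 13 = -3, which IS divisible by 3, so compatible.
    Write x = 13 + 18·t and substitute into x ≡ 10 (mod 15): 18·t ≡ 10 − 13 = -3 (mod 15).
    Divide the congruence (and modulus) by g = 3: 6·t ≡ -1 (mod 5).
    Reduce coefficients mod 5: 1·t ≡ 4 (mod 5).
    So t ≡ 4 (mod 5).
    Then x = 13 + 18·4 = 85, valid modulo lcm(18, 15) = 90: x ≡ 85 (mod 90).
  Combine with x ≡ 1 (mod 6): gcd(90, 6) = 6; 1 - 85 = -84, which IS divisible by 6, so compatible.
    Write x = 85 + 90·t and substitute into x ≡ 1 (mod 6): 90·t ≡ 1 − 85 = -84 (mod 6).
    Divide the congruence (and modulus) by g = 6: 15·t ≡ -14 (mod 1).
    Modulo 1 every t works; take t = 0.
    Then x = 85 + 90·0 = 85, valid modulo lcm(90, 6) = 90: x ≡ 85 (mod 90).
Verify: 85 mod 18 = 13, 85 mod 15 = 10, 85 mod 6 = 1.

x ≡ 85 (mod 90).


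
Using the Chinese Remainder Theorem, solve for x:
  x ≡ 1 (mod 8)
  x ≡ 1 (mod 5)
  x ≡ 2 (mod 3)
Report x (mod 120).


Moduli 8, 5, 3 are pairwise coprime; by CRT there is a unique solution modulo M = 8 · 5 · 3 = 120.
Solve pairwise, accumulating the modulus:
  Start with x ≡ 1 (mod 8).
  Combine with x ≡ 1 (mod 5): since gcd(8, 5) = 1, we get a unique residue mod 40.
    Write x = 1 + 8·t and substitute into x ≡ 1 (mod 5): 8·t ≡ 1 − 1 = 0 (mod 5).
    Reduce coefficients mod 5: 3·t ≡ 0 (mod 5).
    The inverse of 3 mod 5 is 2 (since 3·2 = 6 = 1·5 + 1), so t ≡ 2·0 = 0 ≡ 0 (mod 5).
    Then x = 1 + 8·0 = 1, valid modulo lcm(8, 5) = 40: x ≡ 1 (mod 40).
  Combine with x ≡ 2 (mod 3): since gcd(40, 3) = 1, we get a unique residue mod 120.
    Write x = 1 + 40·t and substitute into x ≡ 2 (mod 3): 40·t ≡ 2 − 1 = 1 (mod 3).
    Reduce coefficients mod 3: 1·t ≡ 1 (mod 3).
    So t ≡ 1 (mod 3).
    Then x = 1 + 40·1 = 41, valid modulo lcm(40, 3) = 120: x ≡ 41 (mod 120).
Verify: 41 mod 8 = 1 ✓, 41 mod 5 = 1 ✓, 41 mod 3 = 2 ✓.

x ≡ 41 (mod 120).


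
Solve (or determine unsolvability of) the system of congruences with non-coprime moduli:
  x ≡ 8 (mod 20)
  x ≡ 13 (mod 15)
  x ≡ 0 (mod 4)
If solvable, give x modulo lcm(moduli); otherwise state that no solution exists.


Moduli 20, 15, 4 are not pairwise coprime, so CRT works modulo lcm(m_i) when all pairwise compatibility conditions hold.
Pairwise compatibility: gcd(m_i, m_j) must divide a_i - a_j for every pair.
Merge one congruence at a time:
  Start: x ≡ 8 (mod 20).
  Combine with x ≡ 13 (mod 15): gcd(20, 15) = 5; 13 - 8 = 5, which IS divisible by 5, so compatible.
    Write x = 8 + 20·t and substitute into x ≡ 13 (mod 15): 20·t ≡ 13 − 8 = 5 (mod 15).
    Divide the congruence (and modulus) by g = 5: 4·t ≡ 1 (mod 3).
    Reduce coefficients mod 3: 1·t ≡ 1 (mod 3).
    So t ≡ 1 (mod 3).
    Then x = 8 + 20·1 = 28, valid modulo lcm(20, 15) = 60: x ≡ 28 (mod 60).
  Combine with x ≡ 0 (mod 4): gcd(60, 4) = 4; 0 - 28 = -28, which IS divisible by 4, so compatible.
    Write x = 28 + 60·t and substitute into x ≡ 0 (mod 4): 60·t ≡ 0 − 28 = -28 (mod 4).
    Divide the congruence (and modulus) by g = 4: 15·t ≡ -7 (mod 1).
    Modulo 1 every t works; take t = 0.
    Then x = 28 + 60·0 = 28, valid modulo lcm(60, 4) = 60: x ≡ 28 (mod 60).
Verify: 28 mod 20 = 8, 28 mod 15 = 13, 28 mod 4 = 0.

x ≡ 28 (mod 60).


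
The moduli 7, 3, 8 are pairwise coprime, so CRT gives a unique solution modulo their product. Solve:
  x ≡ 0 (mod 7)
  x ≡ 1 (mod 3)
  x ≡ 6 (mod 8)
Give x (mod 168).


Moduli 7, 3, 8 are pairwise coprime; by CRT there is a unique solution modulo M = 7 · 3 · 8 = 168.
Solve pairwise, accumulating the modulus:
  Start with x ≡ 0 (mod 7).
  Combine with x ≡ 1 (mod 3): since gcd(7, 3) = 1, we get a unique residue mod 21.
    Write x = 0 + 7·t and substitute into x ≡ 1 (mod 3): 7·t ≡ 1 − 0 = 1 (mod 3).
    Reduce coefficients mod 3: 1·t ≡ 1 (mod 3).
    So t ≡ 1 (mod 3).
    Then x = 0 + 7·1 = 7, valid modulo lcm(7, 3) = 21: x ≡ 7 (mod 21).
  Combine with x ≡ 6 (mod 8): since gcd(21, 8) = 1, we get a unique residue mod 168.
    Write x = 7 + 21·t and substitute into x ≡ 6 (mod 8): 21·t ≡ 6 − 7 = -1 (mod 8).
    Reduce coefficients mod 8: 5·t ≡ 7 (mod 8).
    The inverse of 5 mod 8 is 5 (since 5·5 = 25 = 3·8 + 1), so t ≡ 5·7 = 35 ≡ 3 (mod 8).
    Then x = 7 + 21·3 = 70, valid modulo lcm(21, 8) = 168: x ≡ 70 (mod 168).
Verify: 70 mod 7 = 0 ✓, 70 mod 3 = 1 ✓, 70 mod 8 = 6 ✓.

x ≡ 70 (mod 168).


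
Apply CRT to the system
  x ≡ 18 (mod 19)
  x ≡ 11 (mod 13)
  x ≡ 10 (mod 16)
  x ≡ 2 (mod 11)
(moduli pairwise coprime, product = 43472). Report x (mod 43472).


Product of moduli M = 19 · 13 · 16 · 11 = 43472.
Merge one congruence at a time:
  Start: x ≡ 18 (mod 19).
  Combine with x ≡ 11 (mod 13); new modulus lcm = 247.
    Write x = 18 + 19·t and substitute into x ≡ 11 (mod 13): 19·t ≡ 11 − 18 = -7 (mod 13).
    Reduce coefficients mod 13: 6·t ≡ 6 (mod 13).
    The inverse of 6 mod 13 is 11 (since 6·11 = 66 = 5·13 + 1), so t ≡ 11·6 = 66 ≡ 1 (mod 13).
    Then x = 18 + 19·1 = 37, valid modulo lcm(19, 13) = 247: x ≡ 37 (mod 247).
  Combine with x ≡ 10 (mod 16); new modulus lcm = 3952.
    Write x = 37 + 247·t and substitute into x ≡ 10 (mod 16): 247·t ≡ 10 − 37 = -27 (mod 16).
    Reduce coefficients mod 16: 7·t ≡ 5 (mod 16).
    The inverse of 7 mod 16 is 7 (since 7·7 = 49 = 3·16 + 1), so t ≡ 7·5 = 35 ≡ 3 (mod 16).
    Then x = 37 + 247·3 = 778, valid modulo lcm(247, 16) = 3952: x ≡ 778 (mod 3952).
  Combine with x ≡ 2 (mod 11); new modulus lcm = 43472.
    Write x = 778 + 3952·t and substitute into x ≡ 2 (mod 11): 3952·t ≡ 2 − 778 = -776 (mod 11).
    Reduce coefficients mod 11: 3·t ≡ 5 (mod 11).
    The inverse of 3 mod 11 is 4 (since 3·4 = 12 = 1·11 + 1), so t ≡ 4·5 = 20 ≡ 9 (mod 11).
    Then x = 778 + 3952·9 = 36346, valid modulo lcm(3952, 11) = 43472: x ≡ 36346 (mod 43472).
Verify against each original: 36346 mod 19 = 18, 36346 mod 13 = 11, 36346 mod 16 = 10, 36346 mod 11 = 2.

x ≡ 36346 (mod 43472).
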